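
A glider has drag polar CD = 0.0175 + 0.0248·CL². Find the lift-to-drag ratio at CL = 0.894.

L/D = 24

CD = 0.0175 + 0.0248 × 0.894² = 0.03732
L/D = CL/CD = 0.894 / 0.03732 = 24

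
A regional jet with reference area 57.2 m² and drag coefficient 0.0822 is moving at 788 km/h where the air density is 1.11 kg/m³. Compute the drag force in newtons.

D = 1.25×10^5 N

Convert speed: v = 788 km/h ÷ 3.6 = 218.9 m/s.
D = ½ρv²S·CD = ½ × 1.11 × 218.9² × 57.2 × 0.0822 = 1.25×10^5 N ≈ 125 kN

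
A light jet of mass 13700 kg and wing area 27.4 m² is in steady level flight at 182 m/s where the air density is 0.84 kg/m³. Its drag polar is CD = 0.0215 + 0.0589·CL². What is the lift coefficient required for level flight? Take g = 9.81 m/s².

In steady level flight, lift balances weight: W = mg = 13700 × 9.81 = 1.344×10^5 N.
q = ½ρv² = ½ × 0.84 × 182² = 13910 Pa.
CL = W/(q·S) = 1.344×10^5 / (13910 × 27.4) = 0.3526.

CL = 0.353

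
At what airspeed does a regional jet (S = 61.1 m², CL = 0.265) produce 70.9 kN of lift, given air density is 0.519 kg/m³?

v = 130 m/s

L = ½ρv²S·CL ⇒ v = √(2L/(ρ·S·CL))
v = √(2 × 70900 / (0.519 × 61.1 × 0.265)) = √16870 = 130 m/s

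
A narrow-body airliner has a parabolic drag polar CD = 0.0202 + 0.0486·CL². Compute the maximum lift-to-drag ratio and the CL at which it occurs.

For CD = CD0 + K·CL², (L/D)max occurs at CL* = √(CD0/K) and equals 1/(2√(K·CD0)).
(L/D)max = 1/(2√(0.0486 × 0.0202)) = 1/(2 × 0.03133) = 16
CL* = √(0.0202/0.0486) = 0.645

(L/D)max = 16, at CL = 0.645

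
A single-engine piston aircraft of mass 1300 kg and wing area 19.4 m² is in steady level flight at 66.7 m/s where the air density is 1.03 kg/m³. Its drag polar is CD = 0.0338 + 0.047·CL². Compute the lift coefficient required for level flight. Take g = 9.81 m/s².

CL = 0.287

Level flight ⇒ L = W = m·g = 1300 × 9.81 = 12753 N.
q = ½ρv² = ½ × 1.03 × 66.7² = 2291 Pa.
CL = W/(q·S) = 12753 / (2291 × 19.4) = 0.2869.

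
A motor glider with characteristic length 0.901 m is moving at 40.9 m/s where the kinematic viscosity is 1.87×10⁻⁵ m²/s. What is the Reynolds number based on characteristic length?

Re = v·c/ν = 40.9 × 0.901 / (1.87×10⁻⁵) = 1.97×10^6

Re = 1.97×10^6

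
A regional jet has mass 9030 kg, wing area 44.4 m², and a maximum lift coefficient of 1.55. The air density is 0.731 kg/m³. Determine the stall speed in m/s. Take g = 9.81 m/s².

V_stall = 59.3 m/s

Weight W = mg = 9030 × 9.81 = 88580 N.
V_stall = √(2W/(ρ·S·CL,max)) = √(2 × 88580 / (0.731 × 44.4 × 1.55))
V_stall = √3522 = 59.3 m/s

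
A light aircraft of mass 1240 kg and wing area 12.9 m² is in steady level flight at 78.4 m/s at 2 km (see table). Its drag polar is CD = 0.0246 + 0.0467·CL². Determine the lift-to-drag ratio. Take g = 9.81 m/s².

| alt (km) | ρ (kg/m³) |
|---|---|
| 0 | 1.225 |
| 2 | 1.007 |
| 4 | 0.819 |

At 2 km, from the table: ρ = 1.007 kg/m³.
Weight W = mg = 1240 × 9.81 = 12164 N; in level flight L = W.
q = ½ρv² = ½ × 1.007 × 78.4² = 3095 Pa.
Required CL = L/(qS) = 12164/(3095·12.9) = 0.3047.
CD = 0.0246 + 0.0467 × 0.3047² = 0.02894.
L/D = CL/CD = 0.3047 / 0.02894 = 10.5

L/D = 10.5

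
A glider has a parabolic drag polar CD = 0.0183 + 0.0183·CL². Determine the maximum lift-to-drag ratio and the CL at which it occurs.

(L/D)max = 27.3, at CL = 1

For CD = CD0 + K·CL², (L/D)max occurs at CL* = √(CD0/K) and equals 1/(2√(K·CD0)).
(L/D)max = 1/(2√(0.0183 × 0.0183)) = 1/(2 × 0.0183) = 27.3
CL* = √(0.0183/0.0183) = 1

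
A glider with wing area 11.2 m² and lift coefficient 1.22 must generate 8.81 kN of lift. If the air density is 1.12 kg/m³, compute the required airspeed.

v = 33.9 m/s

L = ½ρv²S·CL ⇒ v = √(2L/(ρ·S·CL))
v = √(2 × 8810 / (1.12 × 11.2 × 1.22)) = √1151 = 33.9 m/s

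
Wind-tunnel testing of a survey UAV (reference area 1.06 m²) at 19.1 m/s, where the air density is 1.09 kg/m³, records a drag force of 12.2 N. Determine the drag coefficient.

CD = 0.0579

From D = ½ρv²S·CD, rearranging gives CD = 2D/(ρv²S).
CD = 2 × 12.2 / (1.09 × 19.1² × 1.06) = 0.0579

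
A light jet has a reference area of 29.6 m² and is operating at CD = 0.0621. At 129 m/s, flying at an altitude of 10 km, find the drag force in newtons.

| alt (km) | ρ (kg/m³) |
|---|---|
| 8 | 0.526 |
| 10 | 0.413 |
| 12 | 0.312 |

D = 6320 N

At 10 km, from the table: ρ = 0.413 kg/m³.
Dynamic pressure q = ½ρv² = ½ × 0.413 × 129² = 3436 Pa.
D = q·S·CD = 3436 × 29.6 × 0.0621 = 6320 N ≈ 6.32 kN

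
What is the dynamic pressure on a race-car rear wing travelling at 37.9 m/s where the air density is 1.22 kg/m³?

q = 876 Pa

q = ½ρv² = ½ × 1.22 × 37.9² = 876 Pa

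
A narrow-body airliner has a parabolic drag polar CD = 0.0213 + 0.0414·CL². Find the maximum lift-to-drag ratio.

(L/D)max = 16.8

For CD = CD0 + K·CL², (L/D)max occurs at CL* = √(CD0/K) and equals 1/(2√(K·CD0)).
(L/D)max = 1/(2√(0.0414 × 0.0213)) = 1/(2 × 0.0297) = 16.8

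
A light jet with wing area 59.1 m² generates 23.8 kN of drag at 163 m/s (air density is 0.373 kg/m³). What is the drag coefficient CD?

CD = 0.0813

From D = ½ρv²S·CD, rearranging gives CD = 2D/(ρv²S).
CD = 2 × 23800 / (0.373 × 163² × 59.1) = 0.0813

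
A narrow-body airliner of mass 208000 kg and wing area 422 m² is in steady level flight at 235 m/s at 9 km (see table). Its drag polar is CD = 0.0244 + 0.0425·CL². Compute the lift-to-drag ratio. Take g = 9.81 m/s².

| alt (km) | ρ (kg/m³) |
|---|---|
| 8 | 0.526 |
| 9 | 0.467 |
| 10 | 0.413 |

At 9 km, from the table: ρ = 0.467 kg/m³.
Level flight ⇒ L = W = m·g = 208000 × 9.81 = 2.0405×10^6 N.
q = ½ρv² = ½ × 0.467 × 235² = 12900 Pa.
CL = W/(q·S) = 2.0405×10^6 / (12900 × 422) = 0.375.
CD = 0.0244 + 0.0425 × 0.375² = 0.03038.
L/D = CL/CD = 0.375 / 0.03038 = 12.3

L/D = 12.3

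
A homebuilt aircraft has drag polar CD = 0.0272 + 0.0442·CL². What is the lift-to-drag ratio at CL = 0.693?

L/D = 14.3

CD = 0.0272 + 0.0442 × 0.693² = 0.04843
L/D = CL/CD = 0.693 / 0.04843 = 14.3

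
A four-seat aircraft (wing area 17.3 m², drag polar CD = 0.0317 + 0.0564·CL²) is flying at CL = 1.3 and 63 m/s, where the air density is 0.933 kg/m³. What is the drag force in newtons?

D = 4070 N

CD = 0.0317 + 0.0564 × 1.3² = 0.127
D = ½ρv²S·CD = ½ × 0.933 × 63² × 17.3 × 0.127 = 4070 N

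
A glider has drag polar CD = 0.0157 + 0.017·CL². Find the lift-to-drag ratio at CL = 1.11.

CD = 0.0157 + 0.017 × 1.11² = 0.03665
L/D = CL/CD = 1.11 / 0.03665 = 30.3

L/D = 30.3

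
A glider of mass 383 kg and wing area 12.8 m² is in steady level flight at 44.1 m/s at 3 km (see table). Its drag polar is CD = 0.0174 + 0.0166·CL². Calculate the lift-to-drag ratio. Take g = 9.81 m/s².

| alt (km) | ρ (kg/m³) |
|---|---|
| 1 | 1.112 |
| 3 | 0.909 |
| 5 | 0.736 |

L/D = 17.3

At 3 km, from the table: ρ = 0.909 kg/m³.
Level flight ⇒ L = W = m·g = 383 × 9.81 = 3757.2 N.
q = ½ρv² = ½ × 0.909 × 44.1² = 883.9 Pa.
CL = 2W/(ρv²S) = 2×3757.2/(0.909×44.1²×12.8) = 0.3321.
CD = 0.0174 + 0.0166 × 0.3321² = 0.01923.
L/D = CL/CD = 0.3321 / 0.01923 = 17.3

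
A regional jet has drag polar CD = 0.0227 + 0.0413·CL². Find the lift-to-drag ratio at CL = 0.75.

CD = 0.0227 + 0.0413 × 0.75² = 0.04593
L/D = CL/CD = 0.75 / 0.04593 = 16.3

L/D = 16.3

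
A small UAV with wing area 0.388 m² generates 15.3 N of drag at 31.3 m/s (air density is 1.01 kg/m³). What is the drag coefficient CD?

CD = 0.0797

From D = ½ρv²S·CD, rearranging gives CD = 2D/(ρv²S).
CD = 2 × 15.3 / (1.01 × 31.3² × 0.388) = 0.0797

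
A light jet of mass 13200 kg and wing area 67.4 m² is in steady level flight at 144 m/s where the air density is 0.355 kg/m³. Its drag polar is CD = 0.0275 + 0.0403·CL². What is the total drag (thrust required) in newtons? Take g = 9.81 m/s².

D = 9550 N

In steady level flight, lift balances weight: W = mg = 13200 × 9.81 = 1.2949×10^5 N.
Dynamic pressure q = 0.5 × 0.355 × 144² = 3681 Pa.
CL = W/(q·S) = 1.2949×10^5 / (3681 × 67.4) = 0.522.
CD = 0.0275 + 0.0403 × 0.522² = 0.03848.
D = q·S·CD = 3681 × 67.4 × 0.03848 = 9546 N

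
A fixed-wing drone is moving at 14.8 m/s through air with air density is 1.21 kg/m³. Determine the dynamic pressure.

q = ½ρv² = ½ × 1.21 × 14.8² = 133 Pa

q = 133 Pa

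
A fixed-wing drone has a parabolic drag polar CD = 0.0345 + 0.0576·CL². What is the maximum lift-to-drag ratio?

(L/D)max = 11.2

For CD = CD0 + K·CL², (L/D)max occurs at CL* = √(CD0/K) and equals 1/(2√(K·CD0)).
(L/D)max = 1/(2√(0.0576 × 0.0345)) = 1/(2 × 0.04458) = 11.2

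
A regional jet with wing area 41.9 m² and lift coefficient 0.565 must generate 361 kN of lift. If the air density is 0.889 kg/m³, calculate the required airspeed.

v = 185 m/s

L = ½ρv²S·CL ⇒ v = √(2L/(ρ·S·CL))
v = √(2 × 3.61×10^5 / (0.889 × 41.9 × 0.565)) = √34310 = 185 m/s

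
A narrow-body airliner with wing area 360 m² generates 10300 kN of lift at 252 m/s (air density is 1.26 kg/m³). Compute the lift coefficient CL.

From L = ½ρv²S·CL, rearranging gives CL = 2L/(ρv²S).
CL = 2 × 1.03×10^7 / (1.26 × 252² × 360) = 0.715

CL = 0.715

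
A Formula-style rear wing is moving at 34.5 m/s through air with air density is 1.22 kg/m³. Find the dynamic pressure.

q = ½ρv² = ½ × 1.22 × 34.5² = 726 Pa

q = 726 Pa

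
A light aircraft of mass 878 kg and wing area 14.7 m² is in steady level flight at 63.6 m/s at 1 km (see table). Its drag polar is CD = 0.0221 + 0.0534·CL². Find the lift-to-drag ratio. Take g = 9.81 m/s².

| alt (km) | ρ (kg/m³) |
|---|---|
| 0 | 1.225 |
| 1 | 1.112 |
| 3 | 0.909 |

At 1 km, from the table: ρ = 1.112 kg/m³.
Weight W = mg = 878 × 9.81 = 8613.2 N; in level flight L = W.
Dynamic pressure q = 0.5 × 1.112 × 63.6² = 2249 Pa.
CL = 2W/(ρv²S) = 2×8613.2/(1.112×63.6²×14.7) = 0.2605.
CD = 0.0221 + 0.0534 × 0.2605² = 0.02572.
L/D = CL/CD = 0.2605 / 0.02572 = 10.1

L/D = 10.1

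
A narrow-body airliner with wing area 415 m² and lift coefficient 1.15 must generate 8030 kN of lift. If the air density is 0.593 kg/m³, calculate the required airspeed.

L = ½ρv²S·CL ⇒ v = √(2L/(ρ·S·CL))
v = √(2 × 8.03×10^6 / (0.593 × 415 × 1.15)) = √56750 = 238 m/s

v = 238 m/s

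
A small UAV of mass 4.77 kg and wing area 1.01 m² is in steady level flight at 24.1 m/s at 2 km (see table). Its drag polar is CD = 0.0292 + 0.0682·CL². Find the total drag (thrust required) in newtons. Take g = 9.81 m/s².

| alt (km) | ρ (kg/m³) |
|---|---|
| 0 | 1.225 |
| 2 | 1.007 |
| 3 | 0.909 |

At 2 km, from the table: ρ = 1.007 kg/m³.
Weight W = mg = 4.77 × 9.81 = 46.794 N; in level flight L = W.
Dynamic pressure q = 0.5 × 1.007 × 24.1² = 292.4 Pa.
CL = 2W/(ρv²S) = 2×46.794/(1.007×24.1²×1.01) = 0.1584.
CD = 0.0292 + 0.0682 × 0.1584² = 0.03091.
D = q·S·CD = 292.4 × 1.01 × 0.03091 = 9.13 N

D = 9.13 N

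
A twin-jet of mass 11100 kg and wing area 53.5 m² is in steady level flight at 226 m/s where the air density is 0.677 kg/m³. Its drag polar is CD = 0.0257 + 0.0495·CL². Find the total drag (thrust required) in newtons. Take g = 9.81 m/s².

Weight W = mg = 11100 × 9.81 = 1.0889×10^5 N; in level flight L = W.
Dynamic pressure q = 0.5 × 0.677 × 226² = 17290 Pa.
Required CL = L/(qS) = 1.0889×10^5/(17290·53.5) = 0.1177.
CD = 0.0257 + 0.0495 × 0.1177² = 0.02639.
D = q·S·CD = 17290 × 53.5 × 0.02639 = 24410 N

D = 24400 N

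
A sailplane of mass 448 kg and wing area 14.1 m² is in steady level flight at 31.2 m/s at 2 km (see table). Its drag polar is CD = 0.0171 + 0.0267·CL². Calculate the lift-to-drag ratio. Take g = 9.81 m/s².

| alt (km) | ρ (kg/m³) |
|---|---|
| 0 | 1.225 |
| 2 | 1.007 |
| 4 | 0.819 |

At 2 km, from the table: ρ = 1.007 kg/m³.
Level flight ⇒ L = W = m·g = 448 × 9.81 = 4394.9 N.
Dynamic pressure q = 0.5 × 1.007 × 31.2² = 490.1 Pa.
CL = W/(q·S) = 4394.9 / (490.1 × 14.1) = 0.6359.
CD = 0.0171 + 0.0267 × 0.6359² = 0.0279.
L/D = CL/CD = 0.6359 / 0.0279 = 22.8

L/D = 22.8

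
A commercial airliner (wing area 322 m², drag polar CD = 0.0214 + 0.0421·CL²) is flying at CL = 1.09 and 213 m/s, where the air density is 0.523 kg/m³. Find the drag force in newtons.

D = 2.73×10^5 N

CD = 0.0214 + 0.0421 × 1.09² = 0.07142
D = ½ρv²S·CD = ½ × 0.523 × 213² × 322 × 0.07142 = 2.73×10^5 N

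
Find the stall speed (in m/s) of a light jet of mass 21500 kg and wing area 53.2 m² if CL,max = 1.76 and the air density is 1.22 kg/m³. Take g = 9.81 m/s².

Weight W = mg = 21500 × 9.81 = 2.109×10^5 N.
V_stall = √(2W/(ρ·S·CL,max)) = √(2 × 2.109×10^5 / (1.22 × 53.2 × 1.76))
V_stall = √3693 = 60.8 m/s

V_stall = 60.8 m/s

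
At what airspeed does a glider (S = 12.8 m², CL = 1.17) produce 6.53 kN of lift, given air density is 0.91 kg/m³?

L = ½ρv²S·CL ⇒ v = √(2L/(ρ·S·CL))
v = √(2 × 6530 / (0.91 × 12.8 × 1.17)) = √958.3 = 31 m/s

v = 31 m/s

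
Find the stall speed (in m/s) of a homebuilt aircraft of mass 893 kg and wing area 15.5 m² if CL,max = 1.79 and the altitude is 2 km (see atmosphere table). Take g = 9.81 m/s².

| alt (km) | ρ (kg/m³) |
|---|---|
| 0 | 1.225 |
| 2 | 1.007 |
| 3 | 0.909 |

V_stall = 25 m/s

At 2 km, from the table: ρ = 1.007 kg/m³.
Weight W = mg = 893 × 9.81 = 8760 N.
V_stall = √(2W/(ρ·S·CL,max)) = √(2 × 8760 / (1.007 × 15.5 × 1.79))
V_stall = √627.1 = 25 m/s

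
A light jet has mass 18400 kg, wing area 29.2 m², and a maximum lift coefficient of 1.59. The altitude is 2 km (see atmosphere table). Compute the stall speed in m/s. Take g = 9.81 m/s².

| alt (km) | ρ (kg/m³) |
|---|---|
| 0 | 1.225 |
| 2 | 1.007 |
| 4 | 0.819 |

At 2 km, from the table: ρ = 1.007 kg/m³.
Weight W = mg = 18400 × 9.81 = 1.805×10^5 N.
From L = ½ρV²S·CL,max = W: V_stall = √(2W/(ρSCL,max)) = √(2·1.805×10^5/(1.007·29.2·1.59))
V_stall = √7722 = 87.9 m/s

V_stall = 87.9 m/s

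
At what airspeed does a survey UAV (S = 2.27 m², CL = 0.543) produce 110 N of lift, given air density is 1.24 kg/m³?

v = 12 m/s

L = ½ρv²S·CL ⇒ v = √(2L/(ρ·S·CL))
v = √(2 × 110 / (1.24 × 2.27 × 0.543)) = √143.9 = 12 m/s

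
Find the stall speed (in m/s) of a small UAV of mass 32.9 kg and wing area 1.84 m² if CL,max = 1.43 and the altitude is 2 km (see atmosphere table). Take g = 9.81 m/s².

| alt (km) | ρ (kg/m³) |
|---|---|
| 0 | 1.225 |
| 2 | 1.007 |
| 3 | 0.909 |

V_stall = 15.6 m/s

At 2 km, from the table: ρ = 1.007 kg/m³.
Weight W = mg = 32.9 × 9.81 = 322.7 N.
V_stall = √(2W/(ρ·S·CL,max)) = √(2 × 322.7 / (1.007 × 1.84 × 1.43))
V_stall = √243.6 = 15.6 m/s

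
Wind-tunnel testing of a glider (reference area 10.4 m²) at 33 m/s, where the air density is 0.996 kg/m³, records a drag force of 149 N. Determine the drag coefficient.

CD = 0.0264

From D = ½ρv²S·CD, rearranging gives CD = 2D/(ρv²S).
CD = 2 × 149 / (0.996 × 33² × 10.4) = 0.0264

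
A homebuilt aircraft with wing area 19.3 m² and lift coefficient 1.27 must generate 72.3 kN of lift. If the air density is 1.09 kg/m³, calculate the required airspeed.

v = 73.6 m/s

L = ½ρv²S·CL ⇒ v = √(2L/(ρ·S·CL))
v = √(2 × 72300 / (1.09 × 19.3 × 1.27)) = √5412 = 73.6 m/s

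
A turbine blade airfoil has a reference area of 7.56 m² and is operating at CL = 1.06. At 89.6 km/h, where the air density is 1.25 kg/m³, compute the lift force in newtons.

L = 3100 N

Convert speed: v = 89.6 km/h ÷ 3.6 = 24.89 m/s.
Dynamic pressure q = ½ρv² = ½ × 1.25 × 24.89² = 387.2 Pa.
L = q·S·CL = 387.2 × 7.56 × 1.06 = 3100 N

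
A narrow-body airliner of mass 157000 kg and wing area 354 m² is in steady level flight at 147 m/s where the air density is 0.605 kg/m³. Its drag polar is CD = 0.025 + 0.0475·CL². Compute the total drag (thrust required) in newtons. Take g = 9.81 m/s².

In steady level flight, lift balances weight: W = mg = 157000 × 9.81 = 1.5402×10^6 N.
q = ½ρv² = ½ × 0.605 × 147² = 6537 Pa.
CL = W/(q·S) = 1.5402×10^6 / (6537 × 354) = 0.6656.
CD = 0.025 + 0.0475 × 0.6656² = 0.04604.
D = q·S·CD = 6537 × 354 × 0.04604 = 1.065×10^5 N

D = 1.07×10^5 N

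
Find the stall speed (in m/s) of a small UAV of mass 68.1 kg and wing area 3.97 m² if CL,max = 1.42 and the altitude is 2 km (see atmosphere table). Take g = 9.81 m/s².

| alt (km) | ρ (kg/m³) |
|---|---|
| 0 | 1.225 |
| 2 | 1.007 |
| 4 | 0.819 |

V_stall = 15.3 m/s

At 2 km, from the table: ρ = 1.007 kg/m³.
At stall, lift equals weight: L = W = m·g = 68.1 × 9.81 = 668.1 N.
V_stall = √(2W/(ρ·S·CL,max)) = √(2 × 668.1 / (1.007 × 3.97 × 1.42))
V_stall = √235.4 = 15.3 m/s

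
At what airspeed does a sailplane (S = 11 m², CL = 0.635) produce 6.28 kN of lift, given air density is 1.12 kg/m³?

v = 40.1 m/s

L = ½ρv²S·CL ⇒ v = √(2L/(ρ·S·CL))
v = √(2 × 6280 / (1.12 × 11 × 0.635)) = √1605 = 40.1 m/s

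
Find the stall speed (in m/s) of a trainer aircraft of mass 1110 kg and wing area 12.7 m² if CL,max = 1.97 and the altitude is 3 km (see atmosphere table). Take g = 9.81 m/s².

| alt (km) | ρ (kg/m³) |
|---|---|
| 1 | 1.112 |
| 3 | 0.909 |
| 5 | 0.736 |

V_stall = 30.9 m/s

At 3 km, from the table: ρ = 0.909 kg/m³.
At stall, lift equals weight: L = W = m·g = 1110 × 9.81 = 10890 N.
V_stall = √(2W/(ρ·S·CL,max)) = √(2 × 10890 / (0.909 × 12.7 × 1.97))
V_stall = √957.6 = 30.9 m/s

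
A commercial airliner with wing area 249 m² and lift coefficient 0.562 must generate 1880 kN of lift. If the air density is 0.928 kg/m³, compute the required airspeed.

v = 170 m/s

L = ½ρv²S·CL ⇒ v = √(2L/(ρ·S·CL))
v = √(2 × 1.88×10^6 / (0.928 × 249 × 0.562)) = √28950 = 170 m/s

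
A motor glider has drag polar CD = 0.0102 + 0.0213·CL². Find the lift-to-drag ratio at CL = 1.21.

CD = 0.0102 + 0.0213 × 1.21² = 0.04139
L/D = CL/CD = 1.21 / 0.04139 = 29.2

L/D = 29.2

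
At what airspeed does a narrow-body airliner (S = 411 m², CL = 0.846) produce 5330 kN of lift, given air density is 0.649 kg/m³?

v = 217 m/s

L = ½ρv²S·CL ⇒ v = √(2L/(ρ·S·CL))
v = √(2 × 5.33×10^6 / (0.649 × 411 × 0.846)) = √47240 = 217 m/s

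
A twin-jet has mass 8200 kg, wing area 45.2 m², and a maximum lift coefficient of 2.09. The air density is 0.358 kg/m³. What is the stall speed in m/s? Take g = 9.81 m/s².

At stall, lift equals weight: L = W = m·g = 8200 × 9.81 = 80440 N.
V_stall = √(2W/(ρ·S·CL,max)) = √(2 × 80440 / (0.358 × 45.2 × 2.09))
V_stall = √4757 = 69 m/s

V_stall = 69 m/s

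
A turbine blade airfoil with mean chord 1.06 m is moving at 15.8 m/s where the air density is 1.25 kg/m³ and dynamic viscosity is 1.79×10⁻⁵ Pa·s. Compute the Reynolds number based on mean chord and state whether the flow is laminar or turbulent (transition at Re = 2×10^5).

Re = ρ·v·c/μ = 1.25 × 15.8 × 1.06 / (1.79×10⁻⁵) = 1.17×10^6
Since 1.17×10^6 > 2×10^5, the flow is turbulent.

Re = 1.17×10^6 (turbulent)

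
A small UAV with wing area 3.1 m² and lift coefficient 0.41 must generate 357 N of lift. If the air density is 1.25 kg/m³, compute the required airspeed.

v = 21.2 m/s

L = ½ρv²S·CL ⇒ v = √(2L/(ρ·S·CL))
v = √(2 × 357 / (1.25 × 3.1 × 0.41)) = √449.4 = 21.2 m/s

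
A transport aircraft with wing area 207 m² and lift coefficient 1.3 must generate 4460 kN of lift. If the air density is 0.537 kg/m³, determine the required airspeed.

v = 248 m/s

L = ½ρv²S·CL ⇒ v = √(2L/(ρ·S·CL))
v = √(2 × 4.46×10^6 / (0.537 × 207 × 1.3)) = √61730 = 248 m/s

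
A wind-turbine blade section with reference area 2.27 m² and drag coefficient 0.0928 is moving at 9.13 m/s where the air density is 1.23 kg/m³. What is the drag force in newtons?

D = ½ρv²S·CD = ½ × 1.23 × 9.13² × 2.27 × 0.0928 = 10.8 N

D = 10.8 N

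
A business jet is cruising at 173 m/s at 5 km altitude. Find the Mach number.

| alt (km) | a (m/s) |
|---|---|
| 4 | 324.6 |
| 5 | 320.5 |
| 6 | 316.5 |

M = 0.54

At 5 km, from the table: a = 320.5 m/s.
M = v/a = 173 / 320.5 = 0.54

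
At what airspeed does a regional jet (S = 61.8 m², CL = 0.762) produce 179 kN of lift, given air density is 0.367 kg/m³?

L = ½ρv²S·CL ⇒ v = √(2L/(ρ·S·CL))
v = √(2 × 1.79×10^5 / (0.367 × 61.8 × 0.762)) = √20710 = 144 m/s

v = 144 m/s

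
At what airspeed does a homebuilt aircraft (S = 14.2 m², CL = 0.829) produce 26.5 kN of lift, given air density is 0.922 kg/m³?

v = 69.9 m/s

L = ½ρv²S·CL ⇒ v = √(2L/(ρ·S·CL))
v = √(2 × 26500 / (0.922 × 14.2 × 0.829)) = √4883 = 69.9 m/s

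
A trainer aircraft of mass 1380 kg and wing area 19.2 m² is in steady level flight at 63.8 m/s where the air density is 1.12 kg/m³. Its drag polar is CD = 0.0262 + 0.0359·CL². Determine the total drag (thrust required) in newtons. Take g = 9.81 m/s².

D = 1300 N

In steady level flight, lift balances weight: W = mg = 1380 × 9.81 = 13538 N.
q = ½ρv² = ½ × 1.12 × 63.8² = 2279 Pa.
CL = W/(q·S) = 13538 / (2279 × 19.2) = 0.3093.
CD = 0.0262 + 0.0359 × 0.3093² = 0.02964.
D = q·S·CD = 2279 × 19.2 × 0.02964 = 1297 N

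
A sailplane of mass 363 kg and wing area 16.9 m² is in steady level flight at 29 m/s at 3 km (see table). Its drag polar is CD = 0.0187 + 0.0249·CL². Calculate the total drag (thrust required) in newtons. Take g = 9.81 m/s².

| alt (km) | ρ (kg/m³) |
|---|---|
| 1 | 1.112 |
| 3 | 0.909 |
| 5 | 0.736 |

At 3 km, from the table: ρ = 0.909 kg/m³.
In steady level flight, lift balances weight: W = mg = 363 × 9.81 = 3561 N.
Dynamic pressure q = 0.5 × 0.909 × 29² = 382.2 Pa.
Required CL = L/(qS) = 3561/(382.2·16.9) = 0.5513.
CD = 0.0187 + 0.0249 × 0.5513² = 0.02627.
D = q·S·CD = 382.2 × 16.9 × 0.02627 = 169.7 N

D = 170 N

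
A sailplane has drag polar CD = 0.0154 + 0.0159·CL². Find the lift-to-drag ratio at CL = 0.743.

L/D = 30.7

CD = 0.0154 + 0.0159 × 0.743² = 0.02418
L/D = CL/CD = 0.743 / 0.02418 = 30.7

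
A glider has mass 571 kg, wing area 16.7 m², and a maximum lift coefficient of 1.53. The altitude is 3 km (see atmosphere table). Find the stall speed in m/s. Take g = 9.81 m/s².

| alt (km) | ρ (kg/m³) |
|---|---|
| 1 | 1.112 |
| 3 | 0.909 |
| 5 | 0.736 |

V_stall = 22 m/s

At 3 km, from the table: ρ = 0.909 kg/m³.
Weight W = mg = 571 × 9.81 = 5602 N.
From L = ½ρV²S·CL,max = W: V_stall = √(2W/(ρSCL,max)) = √(2·5602/(0.909·16.7·1.53))
V_stall = √482.4 = 22 m/s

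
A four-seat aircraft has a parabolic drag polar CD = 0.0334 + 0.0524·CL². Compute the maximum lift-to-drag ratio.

For CD = CD0 + K·CL², (L/D)max occurs at CL* = √(CD0/K) and equals 1/(2√(K·CD0)).
(L/D)max = 1/(2√(0.0524 × 0.0334)) = 1/(2 × 0.04183) = 12

(L/D)max = 12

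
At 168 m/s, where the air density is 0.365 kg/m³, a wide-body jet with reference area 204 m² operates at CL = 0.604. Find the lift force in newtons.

L = 6.35×10^5 N

L = ½ρv²S·CL = ½ × 0.365 × 168² × 204 × 0.604 = 6.35×10^5 N ≈ 635 kN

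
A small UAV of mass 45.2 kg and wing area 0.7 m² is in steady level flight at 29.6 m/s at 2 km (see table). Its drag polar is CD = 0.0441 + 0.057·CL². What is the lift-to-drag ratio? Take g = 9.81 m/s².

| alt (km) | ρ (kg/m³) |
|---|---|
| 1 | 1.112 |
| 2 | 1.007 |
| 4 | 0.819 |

At 2 km, from the table: ρ = 1.007 kg/m³.
Weight W = mg = 45.2 × 9.81 = 443.41 N; in level flight L = W.
q = ½ρv² = ½ × 1.007 × 29.6² = 441.1 Pa.
Required CL = L/(qS) = 443.41/(441.1·0.7) = 1.436.
CD = 0.0441 + 0.057 × 1.436² = 0.1616.
L/D = CL/CD = 1.436 / 0.1616 = 8.88

L/D = 8.88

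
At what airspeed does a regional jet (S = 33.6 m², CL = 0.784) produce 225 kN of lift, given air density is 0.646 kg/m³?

v = 163 m/s

L = ½ρv²S·CL ⇒ v = √(2L/(ρ·S·CL))
v = √(2 × 2.25×10^5 / (0.646 × 33.6 × 0.784)) = √26440 = 163 m/s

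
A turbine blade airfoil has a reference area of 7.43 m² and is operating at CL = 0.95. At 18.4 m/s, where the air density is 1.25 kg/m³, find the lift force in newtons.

L = 1490 N

Dynamic pressure q = ½ρv² = ½ × 1.25 × 18.4² = 211.6 Pa.
L = q·S·CL = 211.6 × 7.43 × 0.95 = 1490 N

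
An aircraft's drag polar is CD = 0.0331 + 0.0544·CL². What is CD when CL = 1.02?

CD = 0.0897

CD = 0.0331 + 0.0544 × 1.02² = 0.0331 + 0.0566 = 0.0897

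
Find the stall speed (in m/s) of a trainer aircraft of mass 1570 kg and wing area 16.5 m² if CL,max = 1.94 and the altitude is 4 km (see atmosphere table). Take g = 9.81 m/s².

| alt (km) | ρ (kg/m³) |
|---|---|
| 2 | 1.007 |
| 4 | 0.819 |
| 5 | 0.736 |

V_stall = 34.3 m/s

At 4 km, from the table: ρ = 0.819 kg/m³.
Stall occurs when L = W at CL,max. W = mg = 1570 × 9.81 = 15400 N.
From L = ½ρV²S·CL,max = W: V_stall = √(2W/(ρSCL,max)) = √(2·15400/(0.819·16.5·1.94))
V_stall = √1175 = 34.3 m/s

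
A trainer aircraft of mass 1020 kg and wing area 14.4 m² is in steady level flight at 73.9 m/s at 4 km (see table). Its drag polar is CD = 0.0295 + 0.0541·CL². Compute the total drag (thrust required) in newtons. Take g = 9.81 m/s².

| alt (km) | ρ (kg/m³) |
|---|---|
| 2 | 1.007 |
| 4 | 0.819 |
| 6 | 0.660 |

At 4 km, from the table: ρ = 0.819 kg/m³.
Level flight ⇒ L = W = m·g = 1020 × 9.81 = 10006 N.
Dynamic pressure q = 0.5 × 0.819 × 73.9² = 2236 Pa.
CL = 2W/(ρv²S) = 2×10006/(0.819×73.9²×14.4) = 0.3107.
CD = 0.0295 + 0.0541 × 0.3107² = 0.03472.
D = q·S·CD = 2236 × 14.4 × 0.03472 = 1118 N

D = 1120 N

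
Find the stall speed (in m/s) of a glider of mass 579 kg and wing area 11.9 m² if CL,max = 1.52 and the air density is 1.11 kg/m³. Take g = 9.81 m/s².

V_stall = 23.8 m/s

At stall, lift equals weight: L = W = m·g = 579 × 9.81 = 5680 N.
From L = ½ρV²S·CL,max = W: V_stall = √(2W/(ρSCL,max)) = √(2·5680/(1.11·11.9·1.52))
V_stall = √565.8 = 23.8 m/s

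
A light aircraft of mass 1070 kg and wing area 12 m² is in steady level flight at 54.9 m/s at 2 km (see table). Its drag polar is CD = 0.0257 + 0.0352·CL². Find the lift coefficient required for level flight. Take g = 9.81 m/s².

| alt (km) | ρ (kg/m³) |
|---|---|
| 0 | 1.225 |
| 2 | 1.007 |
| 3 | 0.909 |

CL = 0.576

At 2 km, from the table: ρ = 1.007 kg/m³.
Level flight ⇒ L = W = m·g = 1070 × 9.81 = 10497 N.
Dynamic pressure q = 0.5 × 1.007 × 54.9² = 1518 Pa.
Required CL = L/(qS) = 10497/(1518·12) = 0.5764.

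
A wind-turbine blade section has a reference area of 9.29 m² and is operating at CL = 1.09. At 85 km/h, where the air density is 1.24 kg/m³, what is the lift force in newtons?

Convert speed: v = 85 km/h ÷ 3.6 = 23.61 m/s.
Dynamic pressure q = ½ρv² = ½ × 1.24 × 23.61² = 345.6 Pa.
L = q·S·CL = 345.6 × 9.29 × 1.09 = 3500 N

L = 3500 N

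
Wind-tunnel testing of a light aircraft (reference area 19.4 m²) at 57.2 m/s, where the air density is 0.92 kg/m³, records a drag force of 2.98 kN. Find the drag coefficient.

From D = ½ρv²S·CD, rearranging gives CD = 2D/(ρv²S).
CD = 2 × 2980 / (0.92 × 57.2² × 19.4) = 0.102

CD = 0.102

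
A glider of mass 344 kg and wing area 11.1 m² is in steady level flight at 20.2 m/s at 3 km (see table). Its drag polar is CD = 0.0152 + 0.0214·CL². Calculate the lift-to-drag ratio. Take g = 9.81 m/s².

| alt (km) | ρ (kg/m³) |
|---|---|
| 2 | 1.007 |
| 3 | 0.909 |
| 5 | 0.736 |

L/D = 22.5

At 3 km, from the table: ρ = 0.909 kg/m³.
Level flight ⇒ L = W = m·g = 344 × 9.81 = 3374.6 N.
Dynamic pressure q = 0.5 × 0.909 × 20.2² = 185.5 Pa.
Required CL = L/(qS) = 3374.6/(185.5·11.1) = 1.639.
CD = 0.0152 + 0.0214 × 1.639² = 0.07271.
L/D = CL/CD = 1.639 / 0.07271 = 22.5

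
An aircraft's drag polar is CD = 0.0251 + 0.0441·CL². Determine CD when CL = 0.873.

CD = 0.0587

CD = 0.0251 + 0.0441 × 0.873² = 0.0251 + 0.03361 = 0.0587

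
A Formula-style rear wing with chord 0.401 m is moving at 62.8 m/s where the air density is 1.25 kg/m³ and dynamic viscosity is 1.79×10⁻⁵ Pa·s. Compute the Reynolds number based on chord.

Re = 1.76×10^6

Re = ρ·v·c/μ = 1.25 × 62.8 × 0.401 / (1.79×10⁻⁵) = 1.76×10^6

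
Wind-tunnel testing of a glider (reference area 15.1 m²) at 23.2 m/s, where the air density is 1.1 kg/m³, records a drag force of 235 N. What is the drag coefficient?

CD = 0.0526

From D = ½ρv²S·CD, rearranging gives CD = 2D/(ρv²S).
CD = 2 × 235 / (1.1 × 23.2² × 15.1) = 0.0526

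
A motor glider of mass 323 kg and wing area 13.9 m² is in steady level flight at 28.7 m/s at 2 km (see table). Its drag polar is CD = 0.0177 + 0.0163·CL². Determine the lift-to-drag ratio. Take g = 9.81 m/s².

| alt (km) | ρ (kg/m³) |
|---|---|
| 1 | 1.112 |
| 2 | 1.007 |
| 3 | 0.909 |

At 2 km, from the table: ρ = 1.007 kg/m³.
Weight W = mg = 323 × 9.81 = 3168.6 N; in level flight L = W.
q = ½ρv² = ½ × 1.007 × 28.7² = 414.7 Pa.
Required CL = L/(qS) = 3168.6/(414.7·13.9) = 0.5497.
CD = 0.0177 + 0.0163 × 0.5497² = 0.02262.
L/D = CL/CD = 0.5497 / 0.02262 = 24.3

L/D = 24.3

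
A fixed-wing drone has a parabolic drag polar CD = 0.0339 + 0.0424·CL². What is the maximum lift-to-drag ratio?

(L/D)max = 13.2

For CD = CD0 + K·CL², (L/D)max occurs at CL* = √(CD0/K) and equals 1/(2√(K·CD0)).
(L/D)max = 1/(2√(0.0424 × 0.0339)) = 1/(2 × 0.03791) = 13.2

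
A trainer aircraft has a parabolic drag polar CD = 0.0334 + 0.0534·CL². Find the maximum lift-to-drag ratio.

(L/D)max = 11.8

For CD = CD0 + K·CL², (L/D)max occurs at CL* = √(CD0/K) and equals 1/(2√(K·CD0)).
(L/D)max = 1/(2√(0.0534 × 0.0334)) = 1/(2 × 0.04223) = 11.8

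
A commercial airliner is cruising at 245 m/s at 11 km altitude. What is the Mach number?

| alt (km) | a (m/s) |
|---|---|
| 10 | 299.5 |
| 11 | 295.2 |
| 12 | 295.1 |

At 11 km, from the table: a = 295.2 m/s.
M = v/a = 245 / 295.2 = 0.83

M = 0.83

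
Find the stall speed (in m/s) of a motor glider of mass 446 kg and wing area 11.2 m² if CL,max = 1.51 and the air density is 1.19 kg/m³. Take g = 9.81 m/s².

V_stall = 20.9 m/s

Weight W = mg = 446 × 9.81 = 4375 N.
V_stall = √(2W/(ρ·S·CL,max)) = √(2 × 4375 / (1.19 × 11.2 × 1.51))
V_stall = √434.8 = 20.9 m/s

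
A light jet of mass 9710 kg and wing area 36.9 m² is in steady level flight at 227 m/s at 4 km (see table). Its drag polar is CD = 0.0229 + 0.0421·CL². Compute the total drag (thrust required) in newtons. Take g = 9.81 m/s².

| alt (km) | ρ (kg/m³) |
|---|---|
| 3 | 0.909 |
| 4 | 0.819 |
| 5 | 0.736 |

D = 18300 N

At 4 km, from the table: ρ = 0.819 kg/m³.
Level flight ⇒ L = W = m·g = 9710 × 9.81 = 95255 N.
Dynamic pressure q = 0.5 × 0.819 × 227² = 21100 Pa.
CL = W/(q·S) = 95255 / (21100 × 36.9) = 0.1223.
CD = 0.0229 + 0.0421 × 0.1223² = 0.02353.
D = q·S·CD = 21100 × 36.9 × 0.02353 = 18320 N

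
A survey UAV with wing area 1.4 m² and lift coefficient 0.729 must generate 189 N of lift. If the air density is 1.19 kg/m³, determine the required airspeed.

L = ½ρv²S·CL ⇒ v = √(2L/(ρ·S·CL))
v = √(2 × 189 / (1.19 × 1.4 × 0.729)) = √311.2 = 17.6 m/s

v = 17.6 m/s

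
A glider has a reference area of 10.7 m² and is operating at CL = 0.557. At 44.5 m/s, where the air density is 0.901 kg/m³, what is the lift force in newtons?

L = ½ρv²S·CL = ½ × 0.901 × 44.5² × 10.7 × 0.557 = 5320 N ≈ 5.32 kN

L = 5320 N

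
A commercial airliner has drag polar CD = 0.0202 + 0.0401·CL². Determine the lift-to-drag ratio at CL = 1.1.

L/D = 16

CD = 0.0202 + 0.0401 × 1.1² = 0.06872
L/D = CL/CD = 1.1 / 0.06872 = 16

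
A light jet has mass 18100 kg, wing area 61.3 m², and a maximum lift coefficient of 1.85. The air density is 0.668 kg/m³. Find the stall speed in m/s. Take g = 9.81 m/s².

V_stall = 68.5 m/s

At stall, lift equals weight: L = W = m·g = 18100 × 9.81 = 1.776×10^5 N.
From L = ½ρV²S·CL,max = W: V_stall = √(2W/(ρSCL,max)) = √(2·1.776×10^5/(0.668·61.3·1.85))
V_stall = √4688 = 68.5 m/s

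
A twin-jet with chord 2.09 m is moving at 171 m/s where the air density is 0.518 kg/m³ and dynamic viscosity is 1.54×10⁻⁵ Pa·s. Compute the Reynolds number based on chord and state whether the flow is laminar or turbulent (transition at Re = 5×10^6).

Re = 1.2×10^7 (turbulent)

Re = ρ·v·c/μ = 0.518 × 171 × 2.09 / (1.54×10⁻⁵) = 1.2×10^7
Since 1.2×10^7 > 5×10^6, the flow is turbulent.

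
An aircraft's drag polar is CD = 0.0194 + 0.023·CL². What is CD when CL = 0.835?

CD = 0.0354

CD = 0.0194 + 0.023 × 0.835² = 0.0194 + 0.01604 = 0.0354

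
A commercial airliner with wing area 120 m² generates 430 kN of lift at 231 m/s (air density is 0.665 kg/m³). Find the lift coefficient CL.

CL = 0.202

From L = ½ρv²S·CL, rearranging gives CL = 2L/(ρv²S).
CL = 2 × 4.3×10^5 / (0.665 × 231² × 120) = 0.202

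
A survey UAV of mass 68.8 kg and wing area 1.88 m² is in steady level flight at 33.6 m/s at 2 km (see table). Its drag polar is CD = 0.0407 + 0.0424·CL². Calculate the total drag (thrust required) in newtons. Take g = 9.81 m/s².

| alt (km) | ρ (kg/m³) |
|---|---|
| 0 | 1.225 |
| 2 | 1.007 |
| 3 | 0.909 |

D = 61.6 N

At 2 km, from the table: ρ = 1.007 kg/m³.
In steady level flight, lift balances weight: W = mg = 68.8 × 9.81 = 674.93 N.
Dynamic pressure q = 0.5 × 1.007 × 33.6² = 568.4 Pa.
CL = W/(q·S) = 674.93 / (568.4 × 1.88) = 0.6316.
CD = 0.0407 + 0.0424 × 0.6316² = 0.05761.
D = q·S·CD = 568.4 × 1.88 × 0.05761 = 61.57 N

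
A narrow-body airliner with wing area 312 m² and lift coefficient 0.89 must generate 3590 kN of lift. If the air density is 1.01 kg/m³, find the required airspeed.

L = ½ρv²S·CL ⇒ v = √(2L/(ρ·S·CL))
v = √(2 × 3.59×10^6 / (1.01 × 312 × 0.89)) = √25600 = 160 m/s

v = 160 m/s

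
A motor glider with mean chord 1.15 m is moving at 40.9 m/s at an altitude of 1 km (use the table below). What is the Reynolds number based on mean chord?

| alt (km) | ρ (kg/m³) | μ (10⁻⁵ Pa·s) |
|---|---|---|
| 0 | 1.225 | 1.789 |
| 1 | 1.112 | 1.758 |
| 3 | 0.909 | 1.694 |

Re = 2.98×10^6

At 1 km, from the table: ρ = 1.112 kg/m³, μ = 1.758×10⁻⁵ Pa·s.
Re = ρ·v·c/μ = 1.112 × 40.9 × 1.15 / (1.758×10⁻⁵) = 2.98×10^6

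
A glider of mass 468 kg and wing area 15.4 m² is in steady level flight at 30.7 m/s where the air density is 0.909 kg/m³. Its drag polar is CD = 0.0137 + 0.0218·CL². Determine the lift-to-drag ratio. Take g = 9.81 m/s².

L/D = 28.7

Level flight ⇒ L = W = m·g = 468 × 9.81 = 4591.1 N.
Dynamic pressure q = 0.5 × 0.909 × 30.7² = 428.4 Pa.
Required CL = L/(qS) = 4591.1/(428.4·15.4) = 0.696.
CD = 0.0137 + 0.0218 × 0.696² = 0.02426.
L/D = CL/CD = 0.696 / 0.02426 = 28.7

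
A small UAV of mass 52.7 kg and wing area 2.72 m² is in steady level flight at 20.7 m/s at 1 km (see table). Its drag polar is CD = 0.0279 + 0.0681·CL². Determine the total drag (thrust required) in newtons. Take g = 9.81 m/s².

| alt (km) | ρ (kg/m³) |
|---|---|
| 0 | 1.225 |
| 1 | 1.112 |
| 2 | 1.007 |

D = 46.2 N

At 1 km, from the table: ρ = 1.112 kg/m³.
In steady level flight, lift balances weight: W = mg = 52.7 × 9.81 = 516.99 N.
q = ½ρv² = ½ × 1.112 × 20.7² = 238.2 Pa.
Required CL = L/(qS) = 516.99/(238.2·2.72) = 0.7978.
CD = 0.0279 + 0.0681 × 0.7978² = 0.07124.
D = q·S·CD = 238.2 × 2.72 × 0.07124 = 46.17 N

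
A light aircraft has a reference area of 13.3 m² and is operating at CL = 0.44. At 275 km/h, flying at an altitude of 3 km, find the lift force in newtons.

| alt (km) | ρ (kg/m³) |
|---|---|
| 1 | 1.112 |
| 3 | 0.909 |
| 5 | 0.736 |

L = 15500 N

At 3 km, from the table: ρ = 0.909 kg/m³.
Convert speed: v = 275 km/h ÷ 3.6 = 76.39 m/s.
L = ½ρv²S·CL = ½ × 0.909 × 76.39² × 13.3 × 0.44 = 15500 N ≈ 15.5 kN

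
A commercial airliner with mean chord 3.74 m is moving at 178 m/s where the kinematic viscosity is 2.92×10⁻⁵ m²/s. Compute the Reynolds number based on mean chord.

Re = v·c/ν = 178 × 3.74 / (2.92×10⁻⁵) = 2.28×10^7

Re = 2.28×10^7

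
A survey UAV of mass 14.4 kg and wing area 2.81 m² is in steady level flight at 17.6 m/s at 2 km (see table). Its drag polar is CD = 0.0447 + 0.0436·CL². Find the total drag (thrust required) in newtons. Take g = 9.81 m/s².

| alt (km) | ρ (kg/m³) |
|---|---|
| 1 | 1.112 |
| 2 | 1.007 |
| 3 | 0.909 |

D = 21.6 N

At 2 km, from the table: ρ = 1.007 kg/m³.
In steady level flight, lift balances weight: W = mg = 14.4 × 9.81 = 141.26 N.
q = ½ρv² = ½ × 1.007 × 17.6² = 156 Pa.
CL = 2W/(ρv²S) = 2×141.26/(1.007×17.6²×2.81) = 0.3223.
CD = 0.0447 + 0.0436 × 0.3223² = 0.04923.
D = q·S·CD = 156 × 2.81 × 0.04923 = 21.58 N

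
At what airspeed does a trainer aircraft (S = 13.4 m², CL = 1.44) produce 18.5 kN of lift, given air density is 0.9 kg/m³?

L = ½ρv²S·CL ⇒ v = √(2L/(ρ·S·CL))
v = √(2 × 18500 / (0.9 × 13.4 × 1.44)) = √2131 = 46.2 m/s

v = 46.2 m/s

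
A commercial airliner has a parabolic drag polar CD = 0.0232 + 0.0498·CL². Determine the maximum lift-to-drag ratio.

For CD = CD0 + K·CL², (L/D)max occurs at CL* = √(CD0/K) and equals 1/(2√(K·CD0)).
(L/D)max = 1/(2√(0.0498 × 0.0232)) = 1/(2 × 0.03399) = 14.7

(L/D)max = 14.7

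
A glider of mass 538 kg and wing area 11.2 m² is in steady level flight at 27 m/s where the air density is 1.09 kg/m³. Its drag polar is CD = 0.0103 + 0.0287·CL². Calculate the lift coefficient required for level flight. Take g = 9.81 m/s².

CL = 1.19

Level flight ⇒ L = W = m·g = 538 × 9.81 = 5277.8 N.
Dynamic pressure q = 0.5 × 1.09 × 27² = 397.3 Pa.
CL = 2W/(ρv²S) = 2×5277.8/(1.09×27²×11.2) = 1.186.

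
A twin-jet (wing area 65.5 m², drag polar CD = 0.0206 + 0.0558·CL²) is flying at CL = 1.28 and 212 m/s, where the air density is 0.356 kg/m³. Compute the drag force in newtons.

D = 58700 N

CD = 0.0206 + 0.0558 × 1.28² = 0.112
D = ½ρv²S·CD = ½ × 0.356 × 212² × 65.5 × 0.112 = 58700 N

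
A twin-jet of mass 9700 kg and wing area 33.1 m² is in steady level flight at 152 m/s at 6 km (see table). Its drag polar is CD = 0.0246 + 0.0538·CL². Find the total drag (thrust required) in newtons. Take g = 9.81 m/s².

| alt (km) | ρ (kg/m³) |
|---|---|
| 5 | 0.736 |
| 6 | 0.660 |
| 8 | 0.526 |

D = 8140 N

At 6 km, from the table: ρ = 0.660 kg/m³.
In steady level flight, lift balances weight: W = mg = 9700 × 9.81 = 95157 N.
q = ½ρv² = ½ × 0.66 × 152² = 7624 Pa.
CL = W/(q·S) = 95157 / (7624 × 33.1) = 0.3771.
CD = 0.0246 + 0.0538 × 0.3771² = 0.03225.
D = q·S·CD = 7624 × 33.1 × 0.03225 = 8139 N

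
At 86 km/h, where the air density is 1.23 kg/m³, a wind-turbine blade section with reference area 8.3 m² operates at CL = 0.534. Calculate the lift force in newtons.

Convert speed: v = 86 km/h ÷ 3.6 = 23.89 m/s.
L = ½ρv²S·CL = ½ × 1.23 × 23.89² × 8.3 × 0.534 = 1560 N

L = 1560 N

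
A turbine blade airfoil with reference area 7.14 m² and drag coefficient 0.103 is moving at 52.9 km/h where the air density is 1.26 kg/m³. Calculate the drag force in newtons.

Convert speed: v = 52.9 km/h ÷ 3.6 = 14.69 m/s.
Dynamic pressure q = ½ρv² = ½ × 1.26 × 14.69² = 136 Pa.
D = q·S·CD = 136 × 7.14 × 0.103 = 100 N

D = 100 N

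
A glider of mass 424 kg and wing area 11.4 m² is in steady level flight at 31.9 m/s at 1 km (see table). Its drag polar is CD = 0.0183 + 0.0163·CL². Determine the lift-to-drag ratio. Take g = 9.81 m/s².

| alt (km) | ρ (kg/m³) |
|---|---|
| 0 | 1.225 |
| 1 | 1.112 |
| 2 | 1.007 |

At 1 km, from the table: ρ = 1.112 kg/m³.
In steady level flight, lift balances weight: W = mg = 424 × 9.81 = 4159.4 N.
Dynamic pressure q = 0.5 × 1.112 × 31.9² = 565.8 Pa.
CL = 2W/(ρv²S) = 2×4159.4/(1.112×31.9²×11.4) = 0.6449.
CD = 0.0183 + 0.0163 × 0.6449² = 0.02508.
L/D = CL/CD = 0.6449 / 0.02508 = 25.7

L/D = 25.7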